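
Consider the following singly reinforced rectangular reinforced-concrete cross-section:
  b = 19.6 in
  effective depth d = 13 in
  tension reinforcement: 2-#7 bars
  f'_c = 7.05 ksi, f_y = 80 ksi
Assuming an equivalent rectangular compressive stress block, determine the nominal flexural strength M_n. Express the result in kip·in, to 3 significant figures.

M_n ≈ 1210 kip·in

A_s = 2 × 0.6 = 1.2 in².
T = A_s f_y = 1.2 × 80 = 96 kips.
a = T/(0.85 f'_c b) = 96/(0.85 × 7.05 × 19.6) = 0.817 in.
M_n = T(d − a/2) = 96 × (13 − 0.4085) = 1208.8 kip·in.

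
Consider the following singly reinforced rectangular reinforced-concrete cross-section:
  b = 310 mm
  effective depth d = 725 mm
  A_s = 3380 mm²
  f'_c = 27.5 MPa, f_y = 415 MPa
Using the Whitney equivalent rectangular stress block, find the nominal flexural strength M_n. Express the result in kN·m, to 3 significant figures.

M_n ≈ 881 kN·m

T = A_s f_y = 3380 × 415 = 1402700 N = 1402.7 kN.
From C = T: a = T/(0.85 f'_c b) = 1402700/(0.85 × 27.5 × 310) = 193.58 mm.
M_n = T(d − a/2) = 1402.7 kN × (725 − 96.79) mm = 881.19 kN·m.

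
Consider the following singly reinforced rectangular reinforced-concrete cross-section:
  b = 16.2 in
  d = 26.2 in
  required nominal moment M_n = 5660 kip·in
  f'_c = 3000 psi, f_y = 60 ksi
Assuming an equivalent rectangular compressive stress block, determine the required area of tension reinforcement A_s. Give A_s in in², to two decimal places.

From M_n = 0.85 f'_c a b (d − a/2):
a = d − √(d² − 2M_n/(0.85 f'_c b)) = 26.2 − √(26.2² − 2 × 5660/(0.85 × 3 × 16.2)) = 5.892 in.
A_s = 0.85 f'_c a b / f_y = 0.85 × 3 × 5.892 × 16.2 / 60 = 4.057 in².

A_s ≈ 4.06 in²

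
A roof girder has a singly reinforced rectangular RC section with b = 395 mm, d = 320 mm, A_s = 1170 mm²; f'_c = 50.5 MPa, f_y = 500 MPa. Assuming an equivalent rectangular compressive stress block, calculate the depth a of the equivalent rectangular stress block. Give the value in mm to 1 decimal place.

a ≈ 34.5 mm

T = A_s f_y = 1170 × 500 = 585000 N = 585 kN.
Setting C = 0.85 f'_c a b equal to T: a = 585000/(0.85 × 50.5 × 395) = 34.5 mm.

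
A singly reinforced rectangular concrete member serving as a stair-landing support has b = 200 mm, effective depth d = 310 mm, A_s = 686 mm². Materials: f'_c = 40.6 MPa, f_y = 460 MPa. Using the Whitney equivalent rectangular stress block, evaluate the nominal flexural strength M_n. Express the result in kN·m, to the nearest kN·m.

T = A_s f_y = 686 × 460 = 315560 N = 315.56 kN.
From C = T: a = T/(0.85 f'_c b) = 315560/(0.85 × 40.6 × 200) = 45.72 mm.
M_n = T(d − a/2) = 315.56 kN × (310 − 22.86) mm = 90.61 kN·m.

M_n ≈ 91 kN·m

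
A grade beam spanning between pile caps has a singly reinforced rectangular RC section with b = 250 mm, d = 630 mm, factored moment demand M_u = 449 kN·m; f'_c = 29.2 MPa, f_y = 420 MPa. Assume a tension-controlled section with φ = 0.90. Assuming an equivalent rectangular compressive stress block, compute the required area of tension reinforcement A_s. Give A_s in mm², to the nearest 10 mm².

M_n = M_u/φ = 449/0.90 = 498.889 kN·m.
With M_n = 0.85 f'_c a b (d − a/2), solve the quadratic for a:
a = d − √(d² − 2M_n/(0.85 f'_c b)) = 630 − √(630² − 2 × 498.889×10⁶/(0.85 × 29.2 × 250)) = 144.10 mm.
A_s = 0.85 f'_c a b / f_y = 0.85 × 29.2 × 144.10 × 250 / 420 = 2128.9 mm².

A_s ≈ 2130 mm²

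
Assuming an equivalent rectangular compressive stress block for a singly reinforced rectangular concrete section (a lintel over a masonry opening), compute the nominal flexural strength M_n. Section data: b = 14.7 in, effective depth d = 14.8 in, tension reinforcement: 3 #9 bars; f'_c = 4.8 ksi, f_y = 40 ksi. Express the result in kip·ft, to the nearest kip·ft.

M_n ≈ 138 kip·ft

A_s = 3 × 1 = 3 in².
T = A_s f_y = 3 × 40 = 120 kips.
a = T/(0.85 f'_c b) = 120/(0.85 × 4.8 × 14.7) = 2.001 in.
M_n = T(d − a/2) = 120 × (14.8 − 1.0005) = 1655.9 kip·in = 1655.9/12 = 137.99 kip·ft.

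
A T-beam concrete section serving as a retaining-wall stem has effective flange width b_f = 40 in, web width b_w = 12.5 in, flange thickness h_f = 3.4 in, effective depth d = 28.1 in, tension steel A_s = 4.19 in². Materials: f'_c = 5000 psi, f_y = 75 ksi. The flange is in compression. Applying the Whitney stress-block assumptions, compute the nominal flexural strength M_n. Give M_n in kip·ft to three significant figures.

M_n ≈ 712 kip·ft

Tension: T = A_s f_y = 4.19 × 75 = 314.25 kips.
Try a within the flange: a = T/(0.85 f'_c b_f) = 314.25/(0.85 × 5 × 40) = 1.849 in.
Since a = 1.849 ≤ h_f = 3.4 in, the stress block lies entirely in the flange; analyse as a rectangular beam of width b_f.
M_n = T(d − a/2) = 314.25 × (28.1 − 0.9245) = 8539.9 kip·in.
M_n = 8539.9/12 = 711.66 kip·ft.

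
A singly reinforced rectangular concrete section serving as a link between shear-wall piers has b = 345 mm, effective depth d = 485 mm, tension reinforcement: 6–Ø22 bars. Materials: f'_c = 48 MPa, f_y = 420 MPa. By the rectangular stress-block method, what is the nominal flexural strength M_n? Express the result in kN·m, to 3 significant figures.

M_n ≈ 432 kN·m

A_s = 6 × 380 = 2280 mm².
T = A_s f_y = 2280 × 420 = 957600 N = 957.6 kN.
From C = T: a = T/(0.85 f'_c b) = 957600/(0.85 × 48 × 345) = 68.03 mm.
M_n = T(d − a/2) = 957.6 kN × (485 − 34.015) mm = 431.86 kN·m.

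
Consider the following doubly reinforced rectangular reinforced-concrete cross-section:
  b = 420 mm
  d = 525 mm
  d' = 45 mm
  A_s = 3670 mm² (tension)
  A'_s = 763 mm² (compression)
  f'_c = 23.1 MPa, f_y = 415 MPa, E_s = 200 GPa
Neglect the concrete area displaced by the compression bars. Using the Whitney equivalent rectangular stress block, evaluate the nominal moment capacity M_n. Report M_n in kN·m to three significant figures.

M_n ≈ 697 kN·m

Assume both tension and compression steel yield.
Net tension couple steel: A_s − A'_s = 2907 mm².
a = (A_s − A'_s) f_y / (0.85 f'_c b) = 1206405/(0.85 × 23.1 × 420) = 146.29 mm.
c = a/β₁ = 146.29/0.85 = 172.11 mm; ε'_s = 0.003(c − d')/c = 0.0022 ≥ f_y/E_s = 0.0021, so compression steel does yield.
M_n = (A_s − A'_s) f_y (d − a/2) + A'_s f_y (d − d') = [1206405 × (525 − 73.145) + 316645 × (525 − 45)] × 10⁻⁶ = 545.12 + 151.99 = 697.11 kN·m.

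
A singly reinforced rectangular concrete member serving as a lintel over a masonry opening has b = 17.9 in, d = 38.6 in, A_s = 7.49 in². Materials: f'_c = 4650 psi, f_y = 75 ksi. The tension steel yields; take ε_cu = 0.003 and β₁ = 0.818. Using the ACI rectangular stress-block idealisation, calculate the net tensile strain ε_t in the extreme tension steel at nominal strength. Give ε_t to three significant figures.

a = A_s f_y/(0.85 f'_c b) = 7.940 in.
β₁ = 0.818, so c = a/β₁ = 7.940/0.818 = 9.707 in.
From the linear strain diagram with ε_cu = 0.003: ε_t = 0.003 (d − c)/c = 0.003 × (38.6 − 9.707)/9.707 = 0.00893.
Since ε_t ≥ 0.005, the section is tension-controlled.

ε_t ≈ 0.00893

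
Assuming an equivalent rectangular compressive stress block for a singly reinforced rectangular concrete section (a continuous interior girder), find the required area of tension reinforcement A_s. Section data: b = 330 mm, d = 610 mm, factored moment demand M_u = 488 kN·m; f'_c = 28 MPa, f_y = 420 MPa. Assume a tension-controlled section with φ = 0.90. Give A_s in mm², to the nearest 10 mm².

M_n = M_u/φ = 488/0.90 = 542.222 kN·m.
With M_n = 0.85 f'_c a b (d − a/2), solve the quadratic for a:
a = d − √(d² − 2M_n/(0.85 f'_c b)) = 610 − √(610² − 2 × 542.222×10⁶/(0.85 × 28 × 330)) = 126.24 mm.
A_s = 0.85 f'_c a b / f_y = 0.85 × 28 × 126.24 × 330 / 420 = 2360.7 mm².

A_s ≈ 2360 mm²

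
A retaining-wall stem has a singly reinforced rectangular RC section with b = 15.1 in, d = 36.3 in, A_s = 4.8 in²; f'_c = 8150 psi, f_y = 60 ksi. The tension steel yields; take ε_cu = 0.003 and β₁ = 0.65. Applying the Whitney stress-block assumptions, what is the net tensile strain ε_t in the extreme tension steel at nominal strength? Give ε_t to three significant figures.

a = A_s f_y/(0.85 f'_c b) = 2.753 in.
β₁ = 0.65, so c = a/β₁ = 2.753/0.65 = 4.235 in.
From the linear strain diagram with ε_cu = 0.003: ε_t = 0.003 (d − c)/c = 0.003 × (36.3 − 4.235)/4.235 = 0.0227.
Since ε_t ≥ 0.005, the section is tension-controlled.

ε_t ≈ 0.0227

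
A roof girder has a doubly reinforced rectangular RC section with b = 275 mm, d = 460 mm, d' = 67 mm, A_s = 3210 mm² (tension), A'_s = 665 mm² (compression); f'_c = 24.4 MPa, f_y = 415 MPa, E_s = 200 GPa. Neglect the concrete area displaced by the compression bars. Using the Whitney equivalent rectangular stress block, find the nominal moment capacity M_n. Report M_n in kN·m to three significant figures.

Assume both tension and compression steel yield.
Net tension couple steel: A_s − A'_s = 2545 mm².
a = (A_s − A'_s) f_y / (0.85 f'_c b) = 1056175/(0.85 × 24.4 × 275) = 185.18 mm.
c = a/β₁ = 185.18/0.85 = 217.86 mm; ε'_s = 0.003(c − d')/c = 0.0021 ≥ f_y/E_s = 0.0021, so compression steel does yield.
M_n = (A_s − A'_s) f_y (d − a/2) + A'_s f_y (d − d') = [1056175 × (460 − 92.59) + 275975 × (460 − 67)] × 10⁻⁶ = 388.05 + 108.46 = 496.51 kN·m.

M_n ≈ 497 kN·m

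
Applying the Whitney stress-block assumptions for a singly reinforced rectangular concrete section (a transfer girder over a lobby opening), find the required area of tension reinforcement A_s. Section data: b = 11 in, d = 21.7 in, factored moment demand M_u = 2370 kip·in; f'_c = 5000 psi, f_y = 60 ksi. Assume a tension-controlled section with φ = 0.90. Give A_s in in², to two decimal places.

A_s ≈ 2.16 in²

M_n = M_u/φ = 2370/0.90 = 2633.33 kip·in.
From M_n = 0.85 f'_c a b (d − a/2):
a = d − √(d² − 2M_n/(0.85 f'_c b)) = 21.7 − √(21.7² − 2 × 2633.33/(0.85 × 5 × 11)) = 2.773 in.
A_s = 0.85 f'_c a b / f_y = 0.85 × 5 × 2.773 × 11 / 60 = 2.161 in².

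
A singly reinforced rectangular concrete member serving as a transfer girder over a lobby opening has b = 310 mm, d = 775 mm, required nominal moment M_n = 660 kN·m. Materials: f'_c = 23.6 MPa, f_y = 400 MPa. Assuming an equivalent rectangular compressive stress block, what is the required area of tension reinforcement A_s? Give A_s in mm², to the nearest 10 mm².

With M_n = 0.85 f'_c a b (d − a/2), solve the quadratic for a:
a = d − √(d² − 2M_n/(0.85 f'_c b)) = 775 − √(775² − 2 × 660×10⁶/(0.85 × 23.6 × 310)) = 151.82 mm.
A_s = 0.85 f'_c a b / f_y = 0.85 × 23.6 × 151.82 × 310 / 400 = 2360.3 mm².

A_s ≈ 2360 mm²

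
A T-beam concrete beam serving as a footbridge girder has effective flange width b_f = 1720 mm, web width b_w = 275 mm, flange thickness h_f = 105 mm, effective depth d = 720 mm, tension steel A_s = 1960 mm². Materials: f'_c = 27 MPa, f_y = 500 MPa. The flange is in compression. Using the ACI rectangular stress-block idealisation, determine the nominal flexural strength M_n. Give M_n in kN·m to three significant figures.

M_n ≈ 693 kN·m

Tension: T = A_s f_y = 1960 × 500 = 980000 N.
Try a within the flange: a = T/(0.85 f'_c b_f) = 980000/(0.85 × 27 × 1720) = 24.83 mm.
Since a = 24.83 ≤ h_f = 105 mm, the stress block lies entirely in the flange; analyse as a rectangular beam of width b_f.
M_n = T(d − a/2) = 980000 × (720 − 12.415) = 693.43 × 10⁶ N·mm.
M_n = 693.43 kN·m.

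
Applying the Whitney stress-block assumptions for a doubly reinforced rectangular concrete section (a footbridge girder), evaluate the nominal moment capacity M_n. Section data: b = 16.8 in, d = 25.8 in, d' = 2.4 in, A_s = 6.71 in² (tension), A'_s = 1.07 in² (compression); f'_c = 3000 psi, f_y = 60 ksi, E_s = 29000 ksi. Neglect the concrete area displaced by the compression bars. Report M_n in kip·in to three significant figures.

Assume both steels yield.
a = (A_s − A'_s) f_y/(0.85 f'_c b) = (6.71 − 1.07) × 60/(0.85 × 3 × 16.8) = 7.899 in.
c = a/β₁ = 7.899/0.85 = 9.293 in; ε'_s = 0.003(c − d')/c = 0.0022 ≥ ε_y = 0.0021, so the compression steel yields.
M_n = (A_s − A'_s) f_y (d − a/2) + A'_s f_y (d − d') = 338.4 × (25.8 − 3.9495) + 64.2 × (25.8 − 2.4) = 7394.2 + 1502.3 = 8896.5 kip·in.

M_n ≈ 8900 kip·in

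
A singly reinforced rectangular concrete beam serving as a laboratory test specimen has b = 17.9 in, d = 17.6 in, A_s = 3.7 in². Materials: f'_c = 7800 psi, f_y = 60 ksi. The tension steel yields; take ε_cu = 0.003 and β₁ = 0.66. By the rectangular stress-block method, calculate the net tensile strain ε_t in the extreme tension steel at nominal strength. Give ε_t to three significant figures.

a = A_s f_y/(0.85 f'_c b) = 1.871 in.
β₁ = 0.66, so c = a/β₁ = 1.871/0.66 = 2.835 in.
From the linear strain diagram with ε_cu = 0.003: ε_t = 0.003 (d − c)/c = 0.003 × (17.6 − 2.835)/2.835 = 0.0156.
Since ε_t ≥ 0.005, the section is tension-controlled.

ε_t ≈ 0.0156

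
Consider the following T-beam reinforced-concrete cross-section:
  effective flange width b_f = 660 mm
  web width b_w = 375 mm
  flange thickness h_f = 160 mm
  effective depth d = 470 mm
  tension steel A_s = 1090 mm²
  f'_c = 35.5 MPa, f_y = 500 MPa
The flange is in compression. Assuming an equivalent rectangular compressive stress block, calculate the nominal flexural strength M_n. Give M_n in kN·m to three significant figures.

M_n ≈ 249 kN·m

Tension: T = A_s f_y = 1090 × 500 = 545000 N.
Try a within the flange: a = T/(0.85 f'_c b_f) = 545000/(0.85 × 35.5 × 660) = 27.37 mm.
Since a = 27.37 ≤ h_f = 160 mm, the stress block lies entirely in the flange; analyse as a rectangular beam of width b_f.
M_n = T(d − a/2) = 545000 × (470 − 13.685) = 248.69 × 10⁶ N·mm.
M_n = 248.69 kN·m.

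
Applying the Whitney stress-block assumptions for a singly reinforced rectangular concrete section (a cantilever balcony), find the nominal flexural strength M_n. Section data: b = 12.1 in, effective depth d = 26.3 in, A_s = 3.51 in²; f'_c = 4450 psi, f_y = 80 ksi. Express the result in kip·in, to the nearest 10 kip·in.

M_n ≈ 6520 kip·in

T = A_s f_y = 3.51 × 80 = 280.8 kips.
a = T/(0.85 f'_c b) = 280.8/(0.85 × 4.45 × 12.1) = 6.135 in.
M_n = T(d − a/2) = 280.8 × (26.3 − 3.0675) = 6523.7 kip·in.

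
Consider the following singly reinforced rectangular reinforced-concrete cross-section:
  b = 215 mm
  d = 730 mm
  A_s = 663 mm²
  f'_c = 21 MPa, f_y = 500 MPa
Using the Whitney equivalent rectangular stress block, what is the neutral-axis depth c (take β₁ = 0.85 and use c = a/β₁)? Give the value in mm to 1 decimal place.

T = A_s f_y = 663 × 500 = 331500 N = 331.5 kN.
Setting C = 0.85 f'_c a b equal to T: a = 331500/(0.85 × 21 × 215) = 86.379 mm.
With β₁ = 0.85, c = a/β₁ = 86.379/0.85 = 101.6 mm.

c ≈ 101.6 mm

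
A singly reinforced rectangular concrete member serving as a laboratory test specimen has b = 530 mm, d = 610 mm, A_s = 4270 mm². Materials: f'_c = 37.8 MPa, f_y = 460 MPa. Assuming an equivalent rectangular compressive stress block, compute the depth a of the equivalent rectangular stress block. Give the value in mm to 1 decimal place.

a ≈ 115.3 mm

T = A_s f_y = 4270 × 460 = 1964200 N = 1964.2 kN.
Setting C = 0.85 f'_c a b equal to T: a = 1964200/(0.85 × 37.8 × 530) = 115.3 mm.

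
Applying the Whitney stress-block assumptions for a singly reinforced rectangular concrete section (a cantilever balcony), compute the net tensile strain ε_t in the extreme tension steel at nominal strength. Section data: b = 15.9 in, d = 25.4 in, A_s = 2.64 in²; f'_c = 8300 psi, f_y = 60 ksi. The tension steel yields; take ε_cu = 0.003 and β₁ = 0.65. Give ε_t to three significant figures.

a = A_s f_y/(0.85 f'_c b) = 1.412 in.
β₁ = 0.65, so c = a/β₁ = 1.412/0.65 = 2.172 in.
From the linear strain diagram with ε_cu = 0.003: ε_t = 0.003 (d − c)/c = 0.003 × (25.4 − 2.172)/2.172 = 0.0321.
Since ε_t ≥ 0.005, the section is tension-controlled.

ε_t ≈ 0.0321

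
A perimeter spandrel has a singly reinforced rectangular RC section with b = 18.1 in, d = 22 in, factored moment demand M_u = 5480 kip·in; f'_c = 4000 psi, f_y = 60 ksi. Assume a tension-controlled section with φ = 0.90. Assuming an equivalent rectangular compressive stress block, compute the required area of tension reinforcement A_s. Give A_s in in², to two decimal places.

A_s ≈ 5.22 in²

M_n = M_u/φ = 5480/0.90 = 6088.89 kip·in.
From M_n = 0.85 f'_c a b (d − a/2):
a = d − √(d² − 2M_n/(0.85 f'_c b)) = 22 − √(22² − 2 × 6088.89/(0.85 × 4 × 18.1)) = 5.085 in.
A_s = 0.85 f'_c a b / f_y = 0.85 × 4 × 5.085 × 18.1 / 60 = 5.216 in².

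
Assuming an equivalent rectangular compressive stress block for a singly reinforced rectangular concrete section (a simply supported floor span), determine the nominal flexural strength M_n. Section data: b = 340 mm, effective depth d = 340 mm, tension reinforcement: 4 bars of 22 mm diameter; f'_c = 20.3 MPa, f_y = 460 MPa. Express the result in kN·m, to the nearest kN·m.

M_n ≈ 196 kN·m

A_s = 4 × 380 = 1520 mm².
T = A_s f_y = 1520 × 460 = 699200 N = 699.2 kN.
From C = T: a = T/(0.85 f'_c b) = 699200/(0.85 × 20.3 × 340) = 119.18 mm.
M_n = T(d − a/2) = 699.2 kN × (340 − 59.59) mm = 196.06 kN·m.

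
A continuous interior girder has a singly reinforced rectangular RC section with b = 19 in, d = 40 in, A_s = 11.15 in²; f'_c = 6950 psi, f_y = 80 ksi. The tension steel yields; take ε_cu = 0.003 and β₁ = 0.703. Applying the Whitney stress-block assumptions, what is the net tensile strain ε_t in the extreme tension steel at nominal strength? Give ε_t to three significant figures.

a = A_s f_y/(0.85 f'_c b) = 7.947 in.
β₁ = 0.703, so c = a/β₁ = 7.947/0.703 = 11.304 in.
From the linear strain diagram with ε_cu = 0.003: ε_t = 0.003 (d − c)/c = 0.003 × (40 − 11.304)/11.304 = 0.00762.
Since ε_t ≥ 0.005, the section is tension-controlled.

ε_t ≈ 0.00762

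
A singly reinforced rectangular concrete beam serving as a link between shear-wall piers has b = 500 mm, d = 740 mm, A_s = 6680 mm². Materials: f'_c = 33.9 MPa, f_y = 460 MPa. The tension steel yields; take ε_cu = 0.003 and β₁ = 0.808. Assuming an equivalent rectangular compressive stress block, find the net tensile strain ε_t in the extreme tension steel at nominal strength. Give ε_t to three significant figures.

a = A_s f_y/(0.85 f'_c b) = 213.28 mm.
β₁ = 0.808, so c = a/β₁ = 213.28/0.808 = 263.96 mm.
From the linear strain diagram with ε_cu = 0.003: ε_t = 0.003 (d − c)/c = 0.003 × (740 − 263.96)/263.96 = 0.00541.
Since ε_t ≥ 0.005, the section is tension-controlled.

ε_t ≈ 0.00541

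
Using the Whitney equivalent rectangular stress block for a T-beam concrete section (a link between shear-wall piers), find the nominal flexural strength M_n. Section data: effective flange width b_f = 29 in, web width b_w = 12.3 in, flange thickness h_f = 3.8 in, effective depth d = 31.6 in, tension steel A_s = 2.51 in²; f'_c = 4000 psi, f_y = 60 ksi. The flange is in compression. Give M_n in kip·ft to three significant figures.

M_n ≈ 387 kip·ft

Tension: T = A_s f_y = 2.51 × 60 = 150.6 kips.
Try a within the flange: a = T/(0.85 f'_c b_f) = 150.6/(0.85 × 4 × 29) = 1.527 in.
Since a = 1.527 ≤ h_f = 3.8 in, the stress block lies entirely in the flange; analyse as a rectangular beam of width b_f.
M_n = T(d − a/2) = 150.6 × (31.6 − 0.7635) = 4644.0 kip·in.
M_n = 4644.0/12 = 387.00 kip·ft.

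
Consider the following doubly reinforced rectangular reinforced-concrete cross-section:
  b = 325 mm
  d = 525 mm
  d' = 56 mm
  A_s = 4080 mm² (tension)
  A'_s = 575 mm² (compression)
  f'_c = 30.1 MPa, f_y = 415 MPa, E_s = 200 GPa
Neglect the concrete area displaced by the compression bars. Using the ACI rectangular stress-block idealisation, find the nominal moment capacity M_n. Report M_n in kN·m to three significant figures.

M_n ≈ 748 kN·m

Assume both tension and compression steel yield.
Net tension couple steel: A_s − A'_s = 3505 mm².
a = (A_s − A'_s) f_y / (0.85 f'_c b) = 1454575/(0.85 × 30.1 × 325) = 174.93 mm.
c = a/β₁ = 174.93/0.835 = 209.50 mm; ε'_s = 0.003(c − d')/c = 0.0022 ≥ f_y/E_s = 0.0021, so compression steel does yield.
M_n = (A_s − A'_s) f_y (d − a/2) + A'_s f_y (d − d') = [1454575 × (525 − 87.465) + 238625 × (525 − 56)] × 10⁻⁶ = 636.43 + 111.92 = 748.35 kN·m.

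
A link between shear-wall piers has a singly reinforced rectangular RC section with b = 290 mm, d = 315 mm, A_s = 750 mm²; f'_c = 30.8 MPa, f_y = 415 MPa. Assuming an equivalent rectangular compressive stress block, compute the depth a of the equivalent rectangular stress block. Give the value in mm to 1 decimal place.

a ≈ 41.0 mm

T = A_s f_y = 750 × 415 = 311250 N = 311.25 kN.
Setting C = 0.85 f'_c a b equal to T: a = 311250/(0.85 × 30.8 × 290) = 41.0 mm.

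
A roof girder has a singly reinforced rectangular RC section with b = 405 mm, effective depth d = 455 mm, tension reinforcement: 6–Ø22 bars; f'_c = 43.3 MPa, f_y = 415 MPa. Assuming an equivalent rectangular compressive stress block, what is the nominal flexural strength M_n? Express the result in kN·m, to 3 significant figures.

M_n ≈ 400 kN·m

A_s = 6 × 380 = 2280 mm².
T = A_s f_y = 2280 × 415 = 946200 N = 946.2 kN.
From C = T: a = T/(0.85 f'_c b) = 946200/(0.85 × 43.3 × 405) = 63.48 mm.
M_n = T(d − a/2) = 946.2 kN × (455 − 31.74) mm = 400.49 kN·m.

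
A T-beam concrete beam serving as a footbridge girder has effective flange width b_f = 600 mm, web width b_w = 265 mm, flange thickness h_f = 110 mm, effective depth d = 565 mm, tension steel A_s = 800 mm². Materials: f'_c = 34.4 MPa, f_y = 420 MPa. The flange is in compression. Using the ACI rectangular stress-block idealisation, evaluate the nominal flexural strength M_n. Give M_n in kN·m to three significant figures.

Tension: T = A_s f_y = 800 × 420 = 336000 N.
Try a within the flange: a = T/(0.85 f'_c b_f) = 336000/(0.85 × 34.4 × 600) = 19.15 mm.
Since a = 19.15 ≤ h_f = 110 mm, the stress block lies entirely in the flange; analyse as a rectangular beam of width b_f.
M_n = T(d − a/2) = 336000 × (565 − 9.575) = 186.62 × 10⁶ N·mm.
M_n = 186.62 kN·m.

M_n ≈ 187 kN·m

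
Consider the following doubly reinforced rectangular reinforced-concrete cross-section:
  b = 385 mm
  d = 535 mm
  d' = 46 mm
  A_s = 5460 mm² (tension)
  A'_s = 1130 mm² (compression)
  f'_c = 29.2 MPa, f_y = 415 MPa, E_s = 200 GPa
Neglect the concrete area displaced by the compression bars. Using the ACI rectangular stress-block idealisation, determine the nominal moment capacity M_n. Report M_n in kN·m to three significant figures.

Assume both tension and compression steel yield.
Net tension couple steel: A_s − A'_s = 4330 mm².
a = (A_s − A'_s) f_y / (0.85 f'_c b) = 1796950/(0.85 × 29.2 × 385) = 188.05 mm.
c = a/β₁ = 188.05/0.841 = 223.60 mm; ε'_s = 0.003(c − d')/c = 0.0024 ≥ f_y/E_s = 0.0021, so compression steel does yield.
M_n = (A_s − A'_s) f_y (d − a/2) + A'_s f_y (d − d') = [1796950 × (535 − 94.025) + 468950 × (535 − 46)] × 10⁻⁶ = 792.41 + 229.32 = 1021.73 kN·m.

M_n ≈ 1020 kN·m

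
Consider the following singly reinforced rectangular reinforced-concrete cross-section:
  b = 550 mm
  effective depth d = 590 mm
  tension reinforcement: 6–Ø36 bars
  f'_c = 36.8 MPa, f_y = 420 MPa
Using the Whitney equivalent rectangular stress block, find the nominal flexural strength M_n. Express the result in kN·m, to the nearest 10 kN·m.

M_n ≈ 1320 kN·m

A_s = 6 × 1018 = 6108 mm².
T = A_s f_y = 6108 × 420 = 2565360 N = 2565.36 kN.
From C = T: a = T/(0.85 f'_c b) = 2565360/(0.85 × 36.8 × 550) = 149.11 mm.
M_n = T(d − a/2) = 2565.36 kN × (590 − 74.555) mm = 1322.30 kN·m.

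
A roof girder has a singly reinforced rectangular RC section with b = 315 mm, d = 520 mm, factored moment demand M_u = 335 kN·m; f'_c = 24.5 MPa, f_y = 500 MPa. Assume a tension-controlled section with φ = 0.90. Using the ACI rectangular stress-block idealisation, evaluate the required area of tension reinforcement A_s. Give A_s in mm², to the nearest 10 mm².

A_s ≈ 1630 mm²

M_n = M_u/φ = 335/0.90 = 372.222 kN·m.
With M_n = 0.85 f'_c a b (d − a/2), solve the quadratic for a:
a = d − √(d² − 2M_n/(0.85 f'_c b)) = 520 − √(520² − 2 × 372.222×10⁶/(0.85 × 24.5 × 315)) = 123.87 mm.
A_s = 0.85 f'_c a b / f_y = 0.85 × 24.5 × 123.87 × 315 / 500 = 1625.1 mm².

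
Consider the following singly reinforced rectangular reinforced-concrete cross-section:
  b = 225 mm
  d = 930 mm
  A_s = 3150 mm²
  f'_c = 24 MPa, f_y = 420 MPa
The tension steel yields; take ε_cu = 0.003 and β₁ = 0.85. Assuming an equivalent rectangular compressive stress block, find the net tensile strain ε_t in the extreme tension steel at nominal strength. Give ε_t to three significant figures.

a = A_s f_y/(0.85 f'_c b) = 288.24 mm.
β₁ = 0.85, so c = a/β₁ = 288.24/0.85 = 339.11 mm.
From the linear strain diagram with ε_cu = 0.003: ε_t = 0.003 (d − c)/c = 0.003 × (930 − 339.11)/339.11 = 0.00523.
Since ε_t ≥ 0.005, the section is tension-controlled.

ε_t ≈ 0.00523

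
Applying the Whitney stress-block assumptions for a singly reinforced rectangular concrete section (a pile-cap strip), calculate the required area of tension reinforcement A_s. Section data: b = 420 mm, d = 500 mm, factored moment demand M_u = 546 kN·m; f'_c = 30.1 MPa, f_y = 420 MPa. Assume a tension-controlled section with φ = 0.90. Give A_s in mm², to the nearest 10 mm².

A_s ≈ 3320 mm²

M_n = M_u/φ = 546/0.90 = 606.667 kN·m.
With M_n = 0.85 f'_c a b (d − a/2), solve the quadratic for a:
a = d − √(d² − 2M_n/(0.85 f'_c b)) = 500 − √(500² − 2 × 606.667×10⁶/(0.85 × 30.1 × 420)) = 129.75 mm.
A_s = 0.85 f'_c a b / f_y = 0.85 × 30.1 × 129.75 × 420 / 420 = 3319.7 mm².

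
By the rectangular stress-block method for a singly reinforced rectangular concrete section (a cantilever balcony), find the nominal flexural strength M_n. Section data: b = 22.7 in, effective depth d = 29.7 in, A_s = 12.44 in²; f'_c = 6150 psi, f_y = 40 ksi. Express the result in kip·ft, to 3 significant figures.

T = A_s f_y = 12.44 × 40 = 497.6 kips.
a = T/(0.85 f'_c b) = 497.6/(0.85 × 6.15 × 22.7) = 4.193 in.
M_n = T(d − a/2) = 497.6 × (29.7 − 2.0965) = 13735.5 kip·in = 13735.5/12 = 1144.63 kip·ft.

M_n ≈ 1140 kip·ft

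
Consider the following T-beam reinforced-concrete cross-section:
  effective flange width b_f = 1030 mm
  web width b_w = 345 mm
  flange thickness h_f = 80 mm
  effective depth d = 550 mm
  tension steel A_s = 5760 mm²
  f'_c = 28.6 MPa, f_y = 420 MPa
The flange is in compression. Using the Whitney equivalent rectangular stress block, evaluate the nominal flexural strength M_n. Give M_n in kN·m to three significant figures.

M_n ≈ 1210 kN·m

Tension: T = A_s f_y = 5760 × 420 = 2419200 N.
Try a within the flange: a = T/(0.85 f'_c b_f) = 2419200/(0.85 × 28.6 × 1030) = 96.62 mm.
a = 96.62 > h_f = 80 mm: the block extends into the web. Split into flange-overhang and web parts.
C_f = 0.85 f'_c (b_f − b_w) h_f = 0.85 × 28.6 × (1030 − 345) × 80 = 1332188 N.
Remaining web compression depth: a_w = (T − C_f)/(0.85 f'_c b_w) = (2419200 − 1332188)/(0.85 × 28.6 × 345) = 129.61 mm.
M_n = C_f(d − h_f/2) + (T − C_f)(d − a_w/2) = 1332188 × (550 − 40) + 1087012 × (550 − 64.805) = 679.42 + 527.41 = 1206.83 × 10⁶ N·mm.
M_n = 1206.83 kN·m.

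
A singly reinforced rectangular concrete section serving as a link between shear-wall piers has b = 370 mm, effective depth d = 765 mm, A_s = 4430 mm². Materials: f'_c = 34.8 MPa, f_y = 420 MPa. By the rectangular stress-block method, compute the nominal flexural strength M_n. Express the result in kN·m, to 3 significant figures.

M_n ≈ 1270 kN·m

T = A_s f_y = 4430 × 420 = 1860600 N = 1860.6 kN.
From C = T: a = T/(0.85 f'_c b) = 1860600/(0.85 × 34.8 × 370) = 170.00 mm.
M_n = T(d − a/2) = 1860.6 kN × (765 − 85) mm = 1265.21 kN·m.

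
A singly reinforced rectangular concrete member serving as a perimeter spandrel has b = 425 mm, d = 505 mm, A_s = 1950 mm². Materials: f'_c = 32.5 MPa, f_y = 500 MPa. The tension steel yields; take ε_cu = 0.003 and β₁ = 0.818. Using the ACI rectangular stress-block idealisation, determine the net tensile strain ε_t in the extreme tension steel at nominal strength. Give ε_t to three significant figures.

a = A_s f_y/(0.85 f'_c b) = 83.04 mm.
β₁ = 0.818, so c = a/β₁ = 83.04/0.818 = 101.52 mm.
From the linear strain diagram with ε_cu = 0.003: ε_t = 0.003 (d − c)/c = 0.003 × (505 − 101.52)/101.52 = 0.0119.
Since ε_t ≥ 0.005, the section is tension-controlled.

ε_t ≈ 0.0119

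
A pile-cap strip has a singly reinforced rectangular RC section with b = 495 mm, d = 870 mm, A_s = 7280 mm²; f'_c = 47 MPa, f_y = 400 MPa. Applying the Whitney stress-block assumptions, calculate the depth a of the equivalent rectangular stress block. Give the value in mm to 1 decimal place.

a ≈ 147.3 mm

T = A_s f_y = 7280 × 400 = 2912000 N = 2912 kN.
Setting C = 0.85 f'_c a b equal to T: a = 2912000/(0.85 × 47 × 495) = 147.3 mm.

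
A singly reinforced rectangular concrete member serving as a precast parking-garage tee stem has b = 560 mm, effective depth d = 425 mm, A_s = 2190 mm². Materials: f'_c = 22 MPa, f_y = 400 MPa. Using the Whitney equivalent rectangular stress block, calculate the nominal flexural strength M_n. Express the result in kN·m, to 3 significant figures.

T = A_s f_y = 2190 × 400 = 876000 N = 876 kN.
From C = T: a = T/(0.85 f'_c b) = 876000/(0.85 × 22 × 560) = 83.65 mm.
M_n = T(d − a/2) = 876 kN × (425 − 41.825) mm = 335.66 kN·m.

M_n ≈ 336 kN·m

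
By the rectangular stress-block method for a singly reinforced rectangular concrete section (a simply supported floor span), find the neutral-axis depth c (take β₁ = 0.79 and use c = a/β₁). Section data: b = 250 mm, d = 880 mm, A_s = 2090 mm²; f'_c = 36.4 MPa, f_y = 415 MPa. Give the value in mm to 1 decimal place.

T = A_s f_y = 2090 × 415 = 867350 N = 867.35 kN.
Setting C = 0.85 f'_c a b equal to T: a = 867350/(0.85 × 36.4 × 250) = 112.133 mm.
With β₁ = 0.79, c = a/β₁ = 112.133/0.79 = 141.9 mm.

c ≈ 141.9 mm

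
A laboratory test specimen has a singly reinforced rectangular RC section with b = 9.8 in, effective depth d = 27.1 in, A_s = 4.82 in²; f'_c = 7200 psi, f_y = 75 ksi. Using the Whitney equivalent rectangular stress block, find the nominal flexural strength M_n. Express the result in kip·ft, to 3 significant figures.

M_n ≈ 726 kip·ft

T = A_s f_y = 4.82 × 75 = 361.5 kips.
a = T/(0.85 f'_c b) = 361.5/(0.85 × 7.2 × 9.8) = 6.027 in.
M_n = T(d − a/2) = 361.5 × (27.1 − 3.0135) = 8707.3 kip·in = 8707.3/12 = 725.61 kip·ft.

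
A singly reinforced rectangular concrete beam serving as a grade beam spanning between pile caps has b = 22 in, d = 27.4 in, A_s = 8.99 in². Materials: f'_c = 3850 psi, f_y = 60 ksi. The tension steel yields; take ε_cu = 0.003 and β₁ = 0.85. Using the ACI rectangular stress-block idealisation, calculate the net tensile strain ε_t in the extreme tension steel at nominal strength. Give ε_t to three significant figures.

a = A_s f_y/(0.85 f'_c b) = 7.492 in.
β₁ = 0.85, so c = a/β₁ = 7.492/0.85 = 8.814 in.
From the linear strain diagram with ε_cu = 0.003: ε_t = 0.003 (d − c)/c = 0.003 × (27.4 − 8.814)/8.814 = 0.00633.
Since ε_t ≥ 0.005, the section is tension-controlled.

ε_t ≈ 0.00633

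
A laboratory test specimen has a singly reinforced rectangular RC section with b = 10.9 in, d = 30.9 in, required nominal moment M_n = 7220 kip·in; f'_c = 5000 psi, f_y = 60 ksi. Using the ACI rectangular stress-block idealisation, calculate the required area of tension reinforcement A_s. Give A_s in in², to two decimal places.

A_s ≈ 4.28 in²

From M_n = 0.85 f'_c a b (d − a/2):
a = d − √(d² − 2M_n/(0.85 f'_c b)) = 30.9 − √(30.9² − 2 × 7220/(0.85 × 5 × 10.9)) = 5.541 in.
A_s = 0.85 f'_c a b / f_y = 0.85 × 5 × 5.541 × 10.9 / 60 = 4.278 in².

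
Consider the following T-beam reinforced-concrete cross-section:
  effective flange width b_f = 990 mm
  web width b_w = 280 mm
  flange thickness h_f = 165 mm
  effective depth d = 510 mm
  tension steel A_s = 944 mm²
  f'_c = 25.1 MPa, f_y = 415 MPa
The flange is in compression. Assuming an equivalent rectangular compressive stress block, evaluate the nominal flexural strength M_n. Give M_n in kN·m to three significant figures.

M_n ≈ 196 kN·m

Tension: T = A_s f_y = 944 × 415 = 391760 N.
Try a within the flange: a = T/(0.85 f'_c b_f) = 391760/(0.85 × 25.1 × 990) = 18.55 mm.
Since a = 18.55 ≤ h_f = 165 mm, the stress block lies entirely in the flange; analyse as a rectangular beam of width b_f.
M_n = T(d − a/2) = 391760 × (510 − 9.275) = 196.16 × 10⁶ N·mm.
M_n = 196.16 kN·m.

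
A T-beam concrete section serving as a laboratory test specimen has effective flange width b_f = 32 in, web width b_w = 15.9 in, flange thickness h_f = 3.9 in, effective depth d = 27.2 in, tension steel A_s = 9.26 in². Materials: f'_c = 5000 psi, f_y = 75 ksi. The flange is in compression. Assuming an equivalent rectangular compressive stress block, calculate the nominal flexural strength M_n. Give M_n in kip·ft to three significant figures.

M_n ≈ 1420 kip·ft

Tension: T = A_s f_y = 9.26 × 75 = 694.5 kips.
Try a within the flange: a = T/(0.85 f'_c b_f) = 694.5/(0.85 × 5 × 32) = 5.107 in.
a = 5.107 > h_f = 3.9 in: the block extends into the web. Split into flange-overhang and web parts.
C_f = 0.85 f'_c (b_f − b_w) h_f = 0.85 × 5 × (32 − 15.9) × 3.9 = 266.9 kips.
Remaining web compression depth: a_w = (T − C_f)/(0.85 f'_c b_w) = (694.5 − 266.9)/(0.85 × 5 × 15.9) = 6.328 in.
M_n = C_f(d − h_f/2) + (T − C_f)(d − a_w/2) = 266.9 × (27.2 − 1.95) + 427.6 × (27.2 − 3.164) = 6739.2 + 10277.8 = 17017.0 kip·in.
M_n = 17017.0/12 = 1418.08 kip·ft.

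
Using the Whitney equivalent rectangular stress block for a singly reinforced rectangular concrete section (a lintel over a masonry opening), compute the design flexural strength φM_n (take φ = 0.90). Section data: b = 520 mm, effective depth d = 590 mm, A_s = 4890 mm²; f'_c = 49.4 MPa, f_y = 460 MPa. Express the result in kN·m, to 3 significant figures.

φM_n ≈ 1090 kN·m

T = A_s f_y = 4890 × 460 = 2249400 N = 2249.4 kN.
From C = T: a = T/(0.85 f'_c b) = 2249400/(0.85 × 49.4 × 520) = 103.02 mm.
M_n = T(d − a/2) = 2249.4 kN × (590 − 51.51) mm = 1211.28 kN·m.
φM_n = 0.90 × 1211.28 = 1090.15 kN·m.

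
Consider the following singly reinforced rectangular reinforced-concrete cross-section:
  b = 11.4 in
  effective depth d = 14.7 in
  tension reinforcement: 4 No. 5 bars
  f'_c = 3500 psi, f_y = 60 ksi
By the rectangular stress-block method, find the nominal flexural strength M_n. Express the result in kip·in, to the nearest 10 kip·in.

M_n ≈ 1010 kip·in

A_s = 4 × 0.31 = 1.24 in².
T = A_s f_y = 1.24 × 60 = 74.4 kips.
a = T/(0.85 f'_c b) = 74.4/(0.85 × 3.5 × 11.4) = 2.194 in.
M_n = T(d − a/2) = 74.4 × (14.7 − 1.097) = 1012.1 kip·in.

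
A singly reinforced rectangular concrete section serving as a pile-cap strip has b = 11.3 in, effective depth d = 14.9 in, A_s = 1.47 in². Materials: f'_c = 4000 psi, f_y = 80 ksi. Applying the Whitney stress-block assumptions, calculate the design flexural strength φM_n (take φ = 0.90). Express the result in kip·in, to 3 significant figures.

φM_n ≈ 1420 kip·in

T = A_s f_y = 1.47 × 80 = 117.6 kips.
a = T/(0.85 f'_c b) = 117.6/(0.85 × 4 × 11.3) = 3.061 in.
M_n = T(d − a/2) = 117.6 × (14.9 − 1.5305) = 1572.3 kip·in.
φM_n = 0.90 × 1572.3 = 1415.1 kip·in.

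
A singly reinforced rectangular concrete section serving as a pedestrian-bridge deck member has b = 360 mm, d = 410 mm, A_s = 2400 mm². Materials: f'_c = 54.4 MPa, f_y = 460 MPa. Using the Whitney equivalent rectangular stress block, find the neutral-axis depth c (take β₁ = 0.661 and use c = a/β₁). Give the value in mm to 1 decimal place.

T = A_s f_y = 2400 × 460 = 1104000 N = 1104 kN.
Setting C = 0.85 f'_c a b equal to T: a = 1104000/(0.85 × 54.4 × 360) = 66.321 mm.
With β₁ = 0.661, c = a/β₁ = 66.321/0.661 = 100.3 mm.

c ≈ 100.3 mm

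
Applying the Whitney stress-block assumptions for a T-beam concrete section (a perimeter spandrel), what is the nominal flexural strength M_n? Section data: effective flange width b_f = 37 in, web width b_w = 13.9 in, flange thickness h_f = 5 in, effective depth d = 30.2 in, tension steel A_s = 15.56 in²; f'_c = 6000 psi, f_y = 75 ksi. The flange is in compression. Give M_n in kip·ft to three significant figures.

Tension: T = A_s f_y = 15.56 × 75 = 1167 kips.
Try a within the flange: a = T/(0.85 f'_c b_f) = 1167/(0.85 × 6 × 37) = 6.184 in.
a = 6.184 > h_f = 5 in: the block extends into the web. Split into flange-overhang and web parts.
C_f = 0.85 f'_c (b_f − b_w) h_f = 0.85 × 6 × (37 − 13.9) × 5 = 589.1 kips.
Remaining web compression depth: a_w = (T − C_f)/(0.85 f'_c b_w) = (1167 − 589.1)/(0.85 × 6 × 13.9) = 8.152 in.
M_n = C_f(d − h_f/2) + (T − C_f)(d − a_w/2) = 589.1 × (30.2 − 2.5) + 577.9 × (30.2 − 4.076) = 16318.1 + 15097.1 = 31415.2 kip·in.
M_n = 31415.2/12 = 2617.93 kip·ft.

M_n ≈ 2620 kip·ft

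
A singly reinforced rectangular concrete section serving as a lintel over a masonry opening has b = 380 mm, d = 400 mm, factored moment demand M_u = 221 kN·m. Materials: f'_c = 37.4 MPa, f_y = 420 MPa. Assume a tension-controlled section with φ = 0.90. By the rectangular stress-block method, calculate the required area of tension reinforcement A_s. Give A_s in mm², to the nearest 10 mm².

M_n = M_u/φ = 221/0.90 = 245.556 kN·m.
With M_n = 0.85 f'_c a b (d − a/2), solve the quadratic for a:
a = d − √(d² − 2M_n/(0.85 f'_c b)) = 400 − √(400² − 2 × 245.556×10⁶/(0.85 × 37.4 × 380)) = 54.54 mm.
A_s = 0.85 f'_c a b / f_y = 0.85 × 37.4 × 54.54 × 380 / 420 = 1568.7 mm².

A_s ≈ 1570 mm²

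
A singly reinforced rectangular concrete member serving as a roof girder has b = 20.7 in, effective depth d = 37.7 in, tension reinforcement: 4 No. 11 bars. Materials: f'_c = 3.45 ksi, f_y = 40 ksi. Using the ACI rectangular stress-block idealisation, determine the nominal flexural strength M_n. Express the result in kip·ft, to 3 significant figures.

A_s = 4 × 1.56 = 6.24 in².
T = A_s f_y = 6.24 × 40 = 249.6 kips.
a = T/(0.85 f'_c b) = 249.6/(0.85 × 3.45 × 20.7) = 4.112 in.
M_n = T(d − a/2) = 249.6 × (37.7 − 2.056) = 8896.7 kip·in = 8896.7/12 = 741.39 kip·ft.

M_n ≈ 741 kip·ft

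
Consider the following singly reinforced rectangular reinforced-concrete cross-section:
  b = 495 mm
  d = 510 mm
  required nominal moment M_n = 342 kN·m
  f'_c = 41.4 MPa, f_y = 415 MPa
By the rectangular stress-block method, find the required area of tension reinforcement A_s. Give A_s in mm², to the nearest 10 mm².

A_s ≈ 1680 mm²

With M_n = 0.85 f'_c a b (d − a/2), solve the quadratic for a:
a = d − √(d² − 2M_n/(0.85 f'_c b)) = 510 − √(510² − 2 × 342×10⁶/(0.85 × 41.4 × 495)) = 40.07 mm.
A_s = 0.85 f'_c a b / f_y = 0.85 × 41.4 × 40.07 × 495 / 415 = 1681.9 mm².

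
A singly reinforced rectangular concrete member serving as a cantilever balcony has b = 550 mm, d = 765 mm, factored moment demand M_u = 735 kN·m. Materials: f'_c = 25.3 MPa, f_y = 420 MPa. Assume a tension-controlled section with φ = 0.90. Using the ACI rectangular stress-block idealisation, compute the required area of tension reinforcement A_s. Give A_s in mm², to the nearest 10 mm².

A_s ≈ 2710 mm²

M_n = M_u/φ = 735/0.90 = 816.667 kN·m.
With M_n = 0.85 f'_c a b (d − a/2), solve the quadratic for a:
a = d − √(d² − 2M_n/(0.85 f'_c b)) = 765 − √(765² − 2 × 816.667×10⁶/(0.85 × 25.3 × 550)) = 96.32 mm.
A_s = 0.85 f'_c a b / f_y = 0.85 × 25.3 × 96.32 × 550 / 420 = 2712.5 mm².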